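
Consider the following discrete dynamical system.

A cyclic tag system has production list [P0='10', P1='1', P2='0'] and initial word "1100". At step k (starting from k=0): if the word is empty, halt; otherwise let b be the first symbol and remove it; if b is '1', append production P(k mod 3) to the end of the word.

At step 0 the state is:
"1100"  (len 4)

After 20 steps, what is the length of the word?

2

k=0  "1100"  (len 4)
k=1  "10010"  (len 5)
k=2  "00101"  (len 5)
k=3  "0101"  (len 4)
k=4  "101"  (len 3)
k=5  "011"  (len 3)
k=6  "11"  (len 2)
k=7  "110"  (len 3)
k=8  "101"  (len 3)
k=9  "010"  (len 3)
k=10  "10"  (len 2)
k=11  "01"  (len 2)
k=12  "1"  (len 1)
k=13  "10"  (len 2)
k=14  "01"  (len 2)
k=15  "1"  (len 1)
k=16  "10"  (len 2)
k=17  "01"  (len 2)
k=18  "1"  (len 1)
k=19  "10"  (len 2)
k=20  "01"  (len 2)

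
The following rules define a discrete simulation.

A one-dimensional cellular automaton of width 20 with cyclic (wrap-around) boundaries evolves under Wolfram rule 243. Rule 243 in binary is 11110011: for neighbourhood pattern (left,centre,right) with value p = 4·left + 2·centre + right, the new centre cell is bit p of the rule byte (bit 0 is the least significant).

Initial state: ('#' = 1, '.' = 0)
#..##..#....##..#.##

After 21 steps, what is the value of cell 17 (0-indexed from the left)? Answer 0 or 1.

1

[0] #..##..#....##..#.##
[1] ###.###.####.###.#.#
[2] ####.###.####.###.#.
[3] .####.###.####.###.#
[4] #.####.###.####.###.
[5] .#.####.###.####.###
[6] #.#.####.###.####.##
[7] ##.#.####.###.####.#
[8] ###.#.####.###.####.
[9] .###.#.####.###.####
[10] #.###.#.####.###.###
[11] ##.###.#.####.###.##
[12] ###.###.#.####.###.#
[13] ####.###.#.####.###.
[14] .####.###.#.####.###
[15] #.####.###.#.####.##
[16] ##.####.###.#.####.#
[17] ###.####.###.#.####.
[18] .###.####.###.#.####
[19] #.###.####.###.#.###
[20] ##.###.####.###.#.##
[21] ###.###.####.###.#.#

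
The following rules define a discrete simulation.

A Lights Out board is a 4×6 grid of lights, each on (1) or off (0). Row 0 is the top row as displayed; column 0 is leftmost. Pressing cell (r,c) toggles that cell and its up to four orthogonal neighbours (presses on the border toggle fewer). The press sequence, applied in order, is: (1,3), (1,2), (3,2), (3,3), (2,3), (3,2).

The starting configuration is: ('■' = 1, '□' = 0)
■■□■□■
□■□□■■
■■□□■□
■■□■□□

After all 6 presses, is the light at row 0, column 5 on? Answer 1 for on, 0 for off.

1

t=0: ■■□■□■
□■□□■■
■■□□■□
■■□■□□
t=1: ■■□□□■
□■■■□■
■■□■■□
■■□■□□
t=2: ■■■□□■
□□□□□■
■■■■■□
■■□■□□
t=3: ■■■□□■
□□□□□■
■■□■■□
■□■□□□
t=4: ■■■□□■
□□□□□■
■■□□■□
■□□■■□
t=5: ■■■□□■
□□□■□■
■■■■□□
■□□□■□
t=6: ■■■□□■
□□□■□■
■■□■□□
■■■■■□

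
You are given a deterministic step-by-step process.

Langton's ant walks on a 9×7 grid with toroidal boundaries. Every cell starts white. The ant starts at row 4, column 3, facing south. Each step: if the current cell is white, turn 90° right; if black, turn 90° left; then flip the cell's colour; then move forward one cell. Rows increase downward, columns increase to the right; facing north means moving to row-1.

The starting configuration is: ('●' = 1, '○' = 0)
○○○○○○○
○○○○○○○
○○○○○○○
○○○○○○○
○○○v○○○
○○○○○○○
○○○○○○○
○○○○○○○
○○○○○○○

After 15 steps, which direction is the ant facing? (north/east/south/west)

west

gen 0: ○○○○○○○
○○○○○○○
○○○○○○○
○○○○○○○
○○○v○○○
○○○○○○○
○○○○○○○
○○○○○○○
○○○○○○○
gen 1: ○○○○○○○
○○○○○○○
○○○○○○○
○○○○○○○
○○<●○○○
○○○○○○○
○○○○○○○
○○○○○○○
○○○○○○○
gen 2: ○○○○○○○
○○○○○○○
○○○○○○○
○○^○○○○
○○●●○○○
○○○○○○○
○○○○○○○
○○○○○○○
○○○○○○○
gen 3: ○○○○○○○
○○○○○○○
○○○○○○○
○○●>○○○
○○●●○○○
○○○○○○○
○○○○○○○
○○○○○○○
○○○○○○○
gen 4: ○○○○○○○
○○○○○○○
○○○○○○○
○○●●○○○
○○●v○○○
○○○○○○○
○○○○○○○
○○○○○○○
○○○○○○○
gen 5: ○○○○○○○
○○○○○○○
○○○○○○○
○○●●○○○
○○●○>○○
○○○○○○○
○○○○○○○
○○○○○○○
○○○○○○○
gen 6: ○○○○○○○
○○○○○○○
○○○○○○○
○○●●○○○
○○●○●○○
○○○○v○○
○○○○○○○
○○○○○○○
○○○○○○○
gen 7: ○○○○○○○
○○○○○○○
○○○○○○○
○○●●○○○
○○●○●○○
○○○<●○○
○○○○○○○
○○○○○○○
○○○○○○○
gen 8: ○○○○○○○
○○○○○○○
○○○○○○○
○○●●○○○
○○●^●○○
○○○●●○○
○○○○○○○
○○○○○○○
○○○○○○○
gen 9: ○○○○○○○
○○○○○○○
○○○○○○○
○○●●○○○
○○●●>○○
○○○●●○○
○○○○○○○
○○○○○○○
○○○○○○○
gen 10: ○○○○○○○
○○○○○○○
○○○○○○○
○○●●^○○
○○●●○○○
○○○●●○○
○○○○○○○
○○○○○○○
○○○○○○○
gen 11: ○○○○○○○
○○○○○○○
○○○○○○○
○○●●●>○
○○●●○○○
○○○●●○○
○○○○○○○
○○○○○○○
○○○○○○○
gen 12: ○○○○○○○
○○○○○○○
○○○○○○○
○○●●●●○
○○●●○v○
○○○●●○○
○○○○○○○
○○○○○○○
○○○○○○○
gen 13: ○○○○○○○
○○○○○○○
○○○○○○○
○○●●●●○
○○●●<●○
○○○●●○○
○○○○○○○
○○○○○○○
○○○○○○○
gen 14: ○○○○○○○
○○○○○○○
○○○○○○○
○○●●^●○
○○●●●●○
○○○●●○○
○○○○○○○
○○○○○○○
○○○○○○○
gen 15: ○○○○○○○
○○○○○○○
○○○○○○○
○○●<○●○
○○●●●●○
○○○●●○○
○○○○○○○
○○○○○○○
○○○○○○○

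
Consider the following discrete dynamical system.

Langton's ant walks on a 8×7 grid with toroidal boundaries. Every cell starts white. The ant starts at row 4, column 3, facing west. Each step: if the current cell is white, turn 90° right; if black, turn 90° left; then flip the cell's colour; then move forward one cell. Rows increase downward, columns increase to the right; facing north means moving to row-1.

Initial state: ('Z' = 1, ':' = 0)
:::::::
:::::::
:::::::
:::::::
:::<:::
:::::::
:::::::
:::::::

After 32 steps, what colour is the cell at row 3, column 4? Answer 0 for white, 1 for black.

gen 0: :::::::
:::::::
:::::::
:::::::
:::<:::
:::::::
:::::::
:::::::
gen 1: :::::::
:::::::
:::::::
:::^:::
:::Z:::
:::::::
:::::::
:::::::
gen 2: :::::::
:::::::
:::::::
:::Z>::
:::Z:::
:::::::
:::::::
:::::::
gen 3: :::::::
:::::::
:::::::
:::ZZ::
:::Zv::
:::::::
:::::::
:::::::
gen 4: :::::::
:::::::
:::::::
:::ZZ::
:::<Z::
:::::::
:::::::
:::::::
gen 5: :::::::
:::::::
:::::::
:::ZZ::
::::Z::
:::v:::
:::::::
:::::::
gen 6: :::::::
:::::::
:::::::
:::ZZ::
::::Z::
::<Z:::
:::::::
:::::::
gen 7: :::::::
:::::::
:::::::
:::ZZ::
::^:Z::
::ZZ:::
:::::::
:::::::
gen 8: :::::::
:::::::
:::::::
:::ZZ::
::Z>Z::
::ZZ:::
:::::::
:::::::
gen 9: :::::::
:::::::
:::::::
:::ZZ::
::ZZZ::
::Zv:::
:::::::
:::::::
gen 10: :::::::
:::::::
:::::::
:::ZZ::
::ZZZ::
::Z:>::
:::::::
:::::::
gen 11: :::::::
:::::::
:::::::
:::ZZ::
::ZZZ::
::Z:Z::
::::v::
:::::::
gen 12: :::::::
:::::::
:::::::
:::ZZ::
::ZZZ::
::Z:Z::
:::<Z::
:::::::
gen 13: :::::::
:::::::
:::::::
:::ZZ::
::ZZZ::
::Z^Z::
:::ZZ::
:::::::
gen 14: :::::::
:::::::
:::::::
:::ZZ::
::ZZZ::
::ZZ>::
:::ZZ::
:::::::
gen 15: :::::::
:::::::
:::::::
:::ZZ::
::ZZ^::
::ZZ:::
:::ZZ::
:::::::
gen 16: :::::::
:::::::
:::::::
:::ZZ::
::Z<:::
::ZZ:::
:::ZZ::
:::::::
gen 17: :::::::
:::::::
:::::::
:::ZZ::
::Z::::
::Zv:::
:::ZZ::
:::::::
gen 18: :::::::
:::::::
:::::::
:::ZZ::
::Z::::
::Z:>::
:::ZZ::
:::::::
gen 19: :::::::
:::::::
:::::::
:::ZZ::
::Z::::
::Z:Z::
:::Zv::
:::::::
gen 20: :::::::
:::::::
:::::::
:::ZZ::
::Z::::
::Z:Z::
:::Z:>:
:::::::
gen 21: :::::::
:::::::
:::::::
:::ZZ::
::Z::::
::Z:Z::
:::Z:Z:
:::::v:
gen 22: :::::::
:::::::
:::::::
:::ZZ::
::Z::::
::Z:Z::
:::Z:Z:
::::<Z:
gen 23: :::::::
:::::::
:::::::
:::ZZ::
::Z::::
::Z:Z::
:::Z^Z:
::::ZZ:
gen 24: :::::::
:::::::
:::::::
:::ZZ::
::Z::::
::Z:Z::
:::ZZ>:
::::ZZ:
gen 25: :::::::
:::::::
:::::::
:::ZZ::
::Z::::
::Z:Z^:
:::ZZ::
::::ZZ:
gen 26: :::::::
:::::::
:::::::
:::ZZ::
::Z::::
::Z:ZZ>
:::ZZ::
::::ZZ:
gen 27: :::::::
:::::::
:::::::
:::ZZ::
::Z::::
::Z:ZZZ
:::ZZ:v
::::ZZ:
gen 28: :::::::
:::::::
:::::::
:::ZZ::
::Z::::
::Z:ZZZ
:::ZZ<Z
::::ZZ:
gen 29: :::::::
:::::::
:::::::
:::ZZ::
::Z::::
::Z:Z^Z
:::ZZZZ
::::ZZ:
gen 30: :::::::
:::::::
:::::::
:::ZZ::
::Z::::
::Z:<:Z
:::ZZZZ
::::ZZ:
gen 31: :::::::
:::::::
:::::::
:::ZZ::
::Z::::
::Z:::Z
:::ZvZZ
::::ZZ:
gen 32: :::::::
:::::::
:::::::
:::ZZ::
::Z::::
::Z:::Z
:::Z:>Z
::::ZZ:

1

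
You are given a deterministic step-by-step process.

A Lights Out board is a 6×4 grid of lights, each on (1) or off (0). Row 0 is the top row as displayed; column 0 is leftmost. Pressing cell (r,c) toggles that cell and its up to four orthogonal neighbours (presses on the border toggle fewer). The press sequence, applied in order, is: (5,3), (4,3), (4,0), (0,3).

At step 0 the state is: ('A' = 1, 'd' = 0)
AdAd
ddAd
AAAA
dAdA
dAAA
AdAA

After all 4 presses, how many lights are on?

13

k=0  AdAd
ddAd
AAAA
dAdA
dAAA
AdAA
k=1  AdAd
ddAd
AAAA
dAdA
dAAd
Addd
k=2  AdAd
ddAd
AAAA
dAdd
dAdA
AddA
k=3  AdAd
ddAd
AAAA
AAdd
AddA
dddA
k=4  AddA
ddAA
AAAA
AAdd
AddA
dddA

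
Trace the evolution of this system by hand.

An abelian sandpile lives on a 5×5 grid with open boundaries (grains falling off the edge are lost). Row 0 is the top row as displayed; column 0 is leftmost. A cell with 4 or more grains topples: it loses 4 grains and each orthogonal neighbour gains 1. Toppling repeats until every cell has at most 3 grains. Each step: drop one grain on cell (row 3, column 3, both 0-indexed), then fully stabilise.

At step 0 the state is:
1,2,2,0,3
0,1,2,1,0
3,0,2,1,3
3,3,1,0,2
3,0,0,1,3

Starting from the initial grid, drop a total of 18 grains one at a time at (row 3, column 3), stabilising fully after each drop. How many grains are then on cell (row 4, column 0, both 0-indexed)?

t=0: 1,2,2,0,3
0,1,2,1,0
3,0,2,1,3
3,3,1,0,2
3,0,0,1,3
t=1: 1,2,2,0,3
0,1,2,1,0
3,0,2,1,3
3,3,1,1,2
3,0,0,1,3
t=2: 1,2,2,0,3
0,1,2,1,0
3,0,2,1,3
3,3,1,2,2
3,0,0,1,3
t=3: 1,2,2,0,3
0,1,2,1,0
3,0,2,1,3
3,3,1,3,2
3,0,0,1,3
t=4: 1,2,2,0,3
0,1,2,1,0
3,0,2,2,3
3,3,2,0,3
3,0,0,2,3
t=5: 1,2,2,0,3
0,1,2,1,0
3,0,2,2,3
3,3,2,1,3
3,0,0,2,3
t=6: 1,2,2,0,3
0,1,2,1,0
3,0,2,2,3
3,3,2,2,3
3,0,0,2,3
t=7: 1,2,2,0,3
0,1,2,1,0
3,0,2,2,3
3,3,2,3,3
3,0,0,2,3
t=8: 1,2,2,0,3
0,1,2,2,1
3,0,3,0,1
3,3,3,3,2
3,0,1,0,1
t=9: 1,2,2,0,3
1,1,3,2,1
0,3,0,2,1
2,1,2,1,3
0,2,2,1,1
t=10: 1,2,2,0,3
1,1,3,2,1
0,3,0,2,1
2,1,2,2,3
0,2,2,1,1
t=11: 1,2,2,0,3
1,1,3,2,1
0,3,0,2,1
2,1,2,3,3
0,2,2,1,1
t=12: 1,2,2,0,3
1,1,3,2,1
0,3,0,3,2
2,1,3,1,0
0,2,2,2,2
t=13: 1,2,2,0,3
1,1,3,2,1
0,3,0,3,2
2,1,3,2,0
0,2,2,2,2
t=14: 1,2,2,0,3
1,1,3,2,1
0,3,0,3,2
2,1,3,3,0
0,2,2,2,2
t=15: 1,2,2,0,3
1,1,3,3,1
0,3,2,0,3
2,2,0,2,1
0,2,3,3,2
t=16: 1,2,2,0,3
1,1,3,3,1
0,3,2,0,3
2,2,0,3,1
0,2,3,3,2
t=17: 1,2,2,0,3
1,1,3,3,1
0,3,2,1,3
2,2,2,1,2
0,3,0,1,3
t=18: 1,2,2,0,3
1,1,3,3,1
0,3,2,1,3
2,2,2,2,2
0,3,0,1,3

0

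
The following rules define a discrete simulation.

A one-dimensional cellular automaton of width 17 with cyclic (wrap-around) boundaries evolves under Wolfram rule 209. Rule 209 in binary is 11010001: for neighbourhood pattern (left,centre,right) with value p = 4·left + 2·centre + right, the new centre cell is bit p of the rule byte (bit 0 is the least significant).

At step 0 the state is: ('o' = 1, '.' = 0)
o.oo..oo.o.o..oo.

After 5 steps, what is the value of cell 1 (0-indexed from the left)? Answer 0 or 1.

0

[0] o.oo..oo.o.o..oo.
[1] ...oo..o....o..o.
[2] oo..oo..ooo..o..o
[3] ooo..oo..ooo..o..
[4] .ooo..oo..ooo..o.
[5] ..ooo..oo..ooo..o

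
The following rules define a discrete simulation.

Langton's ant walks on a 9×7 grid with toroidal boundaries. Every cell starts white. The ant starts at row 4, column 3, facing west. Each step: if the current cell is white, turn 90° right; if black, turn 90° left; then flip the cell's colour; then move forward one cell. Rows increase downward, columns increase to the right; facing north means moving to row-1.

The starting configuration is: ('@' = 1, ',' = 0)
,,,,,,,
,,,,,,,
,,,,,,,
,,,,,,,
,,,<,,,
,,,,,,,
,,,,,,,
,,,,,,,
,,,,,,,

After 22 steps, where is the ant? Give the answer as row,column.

t=0: ,,,,,,,
,,,,,,,
,,,,,,,
,,,,,,,
,,,<,,,
,,,,,,,
,,,,,,,
,,,,,,,
,,,,,,,
t=1: ,,,,,,,
,,,,,,,
,,,,,,,
,,,^,,,
,,,@,,,
,,,,,,,
,,,,,,,
,,,,,,,
,,,,,,,
t=2: ,,,,,,,
,,,,,,,
,,,,,,,
,,,@>,,
,,,@,,,
,,,,,,,
,,,,,,,
,,,,,,,
,,,,,,,
t=3: ,,,,,,,
,,,,,,,
,,,,,,,
,,,@@,,
,,,@v,,
,,,,,,,
,,,,,,,
,,,,,,,
,,,,,,,
t=4: ,,,,,,,
,,,,,,,
,,,,,,,
,,,@@,,
,,,<@,,
,,,,,,,
,,,,,,,
,,,,,,,
,,,,,,,
t=5: ,,,,,,,
,,,,,,,
,,,,,,,
,,,@@,,
,,,,@,,
,,,v,,,
,,,,,,,
,,,,,,,
,,,,,,,
t=6: ,,,,,,,
,,,,,,,
,,,,,,,
,,,@@,,
,,,,@,,
,,<@,,,
,,,,,,,
,,,,,,,
,,,,,,,
t=7: ,,,,,,,
,,,,,,,
,,,,,,,
,,,@@,,
,,^,@,,
,,@@,,,
,,,,,,,
,,,,,,,
,,,,,,,
t=8: ,,,,,,,
,,,,,,,
,,,,,,,
,,,@@,,
,,@>@,,
,,@@,,,
,,,,,,,
,,,,,,,
,,,,,,,
t=9: ,,,,,,,
,,,,,,,
,,,,,,,
,,,@@,,
,,@@@,,
,,@v,,,
,,,,,,,
,,,,,,,
,,,,,,,
t=10: ,,,,,,,
,,,,,,,
,,,,,,,
,,,@@,,
,,@@@,,
,,@,>,,
,,,,,,,
,,,,,,,
,,,,,,,
t=11: ,,,,,,,
,,,,,,,
,,,,,,,
,,,@@,,
,,@@@,,
,,@,@,,
,,,,v,,
,,,,,,,
,,,,,,,
t=12: ,,,,,,,
,,,,,,,
,,,,,,,
,,,@@,,
,,@@@,,
,,@,@,,
,,,<@,,
,,,,,,,
,,,,,,,
t=13: ,,,,,,,
,,,,,,,
,,,,,,,
,,,@@,,
,,@@@,,
,,@^@,,
,,,@@,,
,,,,,,,
,,,,,,,
t=14: ,,,,,,,
,,,,,,,
,,,,,,,
,,,@@,,
,,@@@,,
,,@@>,,
,,,@@,,
,,,,,,,
,,,,,,,
t=15: ,,,,,,,
,,,,,,,
,,,,,,,
,,,@@,,
,,@@^,,
,,@@,,,
,,,@@,,
,,,,,,,
,,,,,,,
t=16: ,,,,,,,
,,,,,,,
,,,,,,,
,,,@@,,
,,@<,,,
,,@@,,,
,,,@@,,
,,,,,,,
,,,,,,,
t=17: ,,,,,,,
,,,,,,,
,,,,,,,
,,,@@,,
,,@,,,,
,,@v,,,
,,,@@,,
,,,,,,,
,,,,,,,
t=18: ,,,,,,,
,,,,,,,
,,,,,,,
,,,@@,,
,,@,,,,
,,@,>,,
,,,@@,,
,,,,,,,
,,,,,,,
t=19: ,,,,,,,
,,,,,,,
,,,,,,,
,,,@@,,
,,@,,,,
,,@,@,,
,,,@v,,
,,,,,,,
,,,,,,,
t=20: ,,,,,,,
,,,,,,,
,,,,,,,
,,,@@,,
,,@,,,,
,,@,@,,
,,,@,>,
,,,,,,,
,,,,,,,
t=21: ,,,,,,,
,,,,,,,
,,,,,,,
,,,@@,,
,,@,,,,
,,@,@,,
,,,@,@,
,,,,,v,
,,,,,,,
t=22: ,,,,,,,
,,,,,,,
,,,,,,,
,,,@@,,
,,@,,,,
,,@,@,,
,,,@,@,
,,,,<@,
,,,,,,,

7,4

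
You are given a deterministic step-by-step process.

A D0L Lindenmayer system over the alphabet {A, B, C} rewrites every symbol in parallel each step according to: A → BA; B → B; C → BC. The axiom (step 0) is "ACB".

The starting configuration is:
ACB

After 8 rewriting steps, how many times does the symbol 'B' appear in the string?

17

gen 0: ACB
gen 1: BABCB
gen 2: BBABBCB
gen 3: BBBABBBCB
gen 4: BBBBABBBBCB
gen 5: BBBBBABBBBBCB
gen 6: BBBBBBABBBBBBCB
gen 7: BBBBBBBABBBBBBBCB
gen 8: BBBBBBBBABBBBBBBBCB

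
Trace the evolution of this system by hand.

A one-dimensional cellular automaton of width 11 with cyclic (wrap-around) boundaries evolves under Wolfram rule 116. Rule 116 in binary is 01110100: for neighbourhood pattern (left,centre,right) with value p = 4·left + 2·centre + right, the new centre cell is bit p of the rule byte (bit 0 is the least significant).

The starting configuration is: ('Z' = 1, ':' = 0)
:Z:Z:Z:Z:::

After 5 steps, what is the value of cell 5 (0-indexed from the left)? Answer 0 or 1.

t=0: :Z:Z:Z:Z:::
t=1: :ZZZZZZZZ::
t=2: ::::::::ZZ:
t=3: :::::::::ZZ
t=4: Z:::::::::Z
t=5: ZZ:::::::::

0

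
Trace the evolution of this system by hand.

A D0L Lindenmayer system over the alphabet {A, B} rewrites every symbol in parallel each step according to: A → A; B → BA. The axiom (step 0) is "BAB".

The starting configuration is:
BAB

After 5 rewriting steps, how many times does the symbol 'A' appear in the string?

11

[0] BAB
[1] BAABA
[2] BAAABAA
[3] BAAAABAAA
[4] BAAAAABAAAA
[5] BAAAAAABAAAAA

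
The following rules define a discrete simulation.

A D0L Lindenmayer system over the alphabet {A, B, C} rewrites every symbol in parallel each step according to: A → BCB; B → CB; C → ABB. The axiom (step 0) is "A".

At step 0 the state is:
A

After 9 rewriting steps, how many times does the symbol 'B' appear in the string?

1970

t=0: A
t=1: BCB
t=2: CBABBCB
t=3: ABBCBBCBCBCBABBCB
t=4: BCBCBCBABBCBCBABBCBABBCBABBCBBCBCBCBABBCB
t=5: CBABBCBABBCBABBCBBCBCBCBABBCBABBCBBCBCBCBABBCBBCBCBCBABBCBBCBCBCBABBCBCBABBCBABBCBABBCBBCBCBCBABBCB
t=6: ABBCBBCBCBCBABBCBBCBCBCBABBCBBCBCBCBABBCBCBABBCBABBCBABBCB…ABBCBBCBCBCBABBCBBCBCBCBABBCBCBABBCBABBCBABBCBBCBCBCBABBCB  (len 239)
t=7: BCBCBCBABBCBCBABBCBABBCBABBCBBCBCBCBABBCBCBABBCBABBCBABBCB…ABBCBBCBCBCBABBCBBCBCBCBABBCBCBABBCBABBCBABBCBBCBCBCBABBCB  (len 577)
t=8: CBABBCBABBCBABBCBBCBCBCBABBCBABBCBBCBCBCBABBCBBCBCBCBABBCB…ABBCBBCBCBCBABBCBBCBCBCBABBCBCBABBCBABBCBABBCBBCBCBCBABBCB  (len 1393)
t=9: ABBCBBCBCBCBABBCBBCBCBCBABBCBBCBCBCBABBCBCBABBCBABBCBABBCB…ABBCBBCBCBCBABBCBBCBCBCBABBCBCBABBCBABBCBABBCBBCBCBCBABBCB  (len 3363)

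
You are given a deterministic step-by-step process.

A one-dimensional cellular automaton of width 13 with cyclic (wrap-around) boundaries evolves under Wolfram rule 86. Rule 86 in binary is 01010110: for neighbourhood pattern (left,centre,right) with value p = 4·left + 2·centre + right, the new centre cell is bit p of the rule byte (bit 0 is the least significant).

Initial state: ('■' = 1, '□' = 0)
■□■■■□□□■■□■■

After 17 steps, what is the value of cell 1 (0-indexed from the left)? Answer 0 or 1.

1

0) ■□■■■□□□■■□■■
1) ■□□□■■□■□■□□□
2) ■■□■□■□■□■■□■
3) □■□■□■□■□□■□□
4) ■■□■□■□■■■■■□
5) □■□■□■□□□□□■□
6) ■■□■□■■□□□■■■
7) □■□■□□■■□■□□□
8) ■■□■■■□■□■■□□
9) □■□□□■□■□□■■■
10) □■■□■■□■■■□□■
11) □□■□□■□□□■■■■
12) ■■■■■■■□■□□□■
13) □□□□□□■□■■□■□
14) □□□□□■■□□■□■■
15) ■□□□■□■■■■□□■
16) ■■□■■□□□□■■■□
17) □■□□■■□□■□□■□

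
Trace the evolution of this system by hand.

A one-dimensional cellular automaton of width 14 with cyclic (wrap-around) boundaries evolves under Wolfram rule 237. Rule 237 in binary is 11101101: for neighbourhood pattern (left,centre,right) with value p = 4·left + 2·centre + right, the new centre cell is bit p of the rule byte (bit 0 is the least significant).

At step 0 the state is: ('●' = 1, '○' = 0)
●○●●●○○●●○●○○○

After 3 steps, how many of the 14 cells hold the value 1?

12

[0] ●○●●●○○●●○●○○○
[1] ●●●●●○○●●●●○●○
[2] ●●●●●○○●●●●●●●
[3] ●●●●●○○●●●●●●●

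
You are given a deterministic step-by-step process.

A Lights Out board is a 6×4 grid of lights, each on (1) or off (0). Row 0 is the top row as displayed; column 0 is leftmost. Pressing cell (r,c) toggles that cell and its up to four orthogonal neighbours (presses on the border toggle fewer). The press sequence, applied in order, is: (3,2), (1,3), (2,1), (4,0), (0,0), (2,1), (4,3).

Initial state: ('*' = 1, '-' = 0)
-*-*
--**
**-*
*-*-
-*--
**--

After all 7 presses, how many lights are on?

10

[0] -*-*
--**
**-*
*-*-
-*--
**--
[1] -*-*
--**
****
**-*
-**-
**--
[2] -*--
----
***-
**-*
-**-
**--
[3] -*--
-*--
----
*--*
-**-
**--
[4] -*--
-*--
----
---*
*-*-
-*--
[5] *---
**--
----
---*
*-*-
-*--
[6] *---
*---
***-
-*-*
*-*-
-*--
[7] *---
*---
***-
-*--
*--*
-*-*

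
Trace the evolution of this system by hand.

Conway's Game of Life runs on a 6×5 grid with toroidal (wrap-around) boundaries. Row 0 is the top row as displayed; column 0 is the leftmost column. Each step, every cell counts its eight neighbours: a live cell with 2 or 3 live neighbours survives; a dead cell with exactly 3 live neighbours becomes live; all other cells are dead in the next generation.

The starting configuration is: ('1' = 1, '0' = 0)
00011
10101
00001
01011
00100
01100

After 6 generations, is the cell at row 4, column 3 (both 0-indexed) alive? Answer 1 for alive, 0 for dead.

step 0: 00011
10101
00001
01011
00100
01100
step 1: 00001
10000
01100
10111
10000
01100
step 2: 11000
11000
00100
10111
10000
11000
step 3: 00101
10100
00100
10111
00110
00001
step 4: 11001
00100
10100
00001
11100
00101
step 5: 11101
00111
01010
00111
11101
00101
step 6: 00000
00000
11000
00000
00000
00000

0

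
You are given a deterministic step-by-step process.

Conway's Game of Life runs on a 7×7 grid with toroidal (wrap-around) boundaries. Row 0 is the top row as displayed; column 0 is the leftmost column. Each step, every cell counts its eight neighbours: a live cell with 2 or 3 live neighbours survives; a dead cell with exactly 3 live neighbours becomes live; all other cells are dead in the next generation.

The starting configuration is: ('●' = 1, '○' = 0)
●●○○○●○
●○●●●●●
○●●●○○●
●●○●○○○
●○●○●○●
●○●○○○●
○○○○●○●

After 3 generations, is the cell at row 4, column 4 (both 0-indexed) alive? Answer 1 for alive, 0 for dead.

k=0  ●●○○○●○
●○●●●●●
○●●●○○●
●●○●○○○
●○●○●○●
●○●○○○●
○○○○●○●
k=1  ○●●○○○○
○○○○○○○
○○○○○○○
○○○○●●○
○○●○○●○
○○○○○○○
○○○○○○○
k=2  ○○○○○○○
○○○○○○○
○○○○○○○
○○○○●●○
○○○○●●○
○○○○○○○
○○○○○○○
k=3  ○○○○○○○
○○○○○○○
○○○○○○○
○○○○●●○
○○○○●●○
○○○○○○○
○○○○○○○

1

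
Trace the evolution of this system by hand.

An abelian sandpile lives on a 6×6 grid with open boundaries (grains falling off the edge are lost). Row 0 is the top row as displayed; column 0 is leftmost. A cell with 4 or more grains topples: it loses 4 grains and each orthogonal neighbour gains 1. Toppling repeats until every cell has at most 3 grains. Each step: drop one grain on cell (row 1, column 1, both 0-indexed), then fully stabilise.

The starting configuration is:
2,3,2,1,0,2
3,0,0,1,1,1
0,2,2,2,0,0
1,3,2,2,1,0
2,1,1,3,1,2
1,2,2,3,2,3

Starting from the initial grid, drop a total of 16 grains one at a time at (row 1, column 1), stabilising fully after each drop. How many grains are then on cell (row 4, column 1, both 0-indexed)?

2

[0] 2,3,2,1,0,2
3,0,0,1,1,1
0,2,2,2,0,0
1,3,2,2,1,0
2,1,1,3,1,2
1,2,2,3,2,3
[1] 2,3,2,1,0,2
3,1,0,1,1,1
0,2,2,2,0,0
1,3,2,2,1,0
2,1,1,3,1,2
1,2,2,3,2,3
[2] 2,3,2,1,0,2
3,2,0,1,1,1
0,2,2,2,0,0
1,3,2,2,1,0
2,1,1,3,1,2
1,2,2,3,2,3
[3] 2,3,2,1,0,2
3,3,0,1,1,1
0,2,2,2,0,0
1,3,2,2,1,0
2,1,1,3,1,2
1,2,2,3,2,3
[4] 0,1,3,1,0,2
1,2,1,1,1,1
1,3,2,2,0,0
1,3,2,2,1,0
2,1,1,3,1,2
1,2,2,3,2,3
[5] 0,1,3,1,0,2
1,3,1,1,1,1
1,3,2,2,0,0
1,3,2,2,1,0
2,1,1,3,1,2
1,2,2,3,2,3
[6] 0,2,3,1,0,2
2,1,2,1,1,1
2,1,3,2,0,0
2,0,3,2,1,0
2,2,1,3,1,2
1,2,2,3,2,3
[7] 0,2,3,1,0,2
2,2,2,1,1,1
2,1,3,2,0,0
2,0,3,2,1,0
2,2,1,3,1,2
1,2,2,3,2,3
[8] 0,2,3,1,0,2
2,3,2,1,1,1
2,1,3,2,0,0
2,0,3,2,1,0
2,2,1,3,1,2
1,2,2,3,2,3
[9] 0,3,3,1,0,2
3,0,3,1,1,1
2,2,3,2,0,0
2,0,3,2,1,0
2,2,1,3,1,2
1,2,2,3,2,3
[10] 0,3,3,1,0,2
3,1,3,1,1,1
2,2,3,2,0,0
2,0,3,2,1,0
2,2,1,3,1,2
1,2,2,3,2,3
[11] 0,3,3,1,0,2
3,2,3,1,1,1
2,2,3,2,0,0
2,0,3,2,1,0
2,2,1,3,1,2
1,2,2,3,2,3
[12] 0,3,3,1,0,2
3,3,3,1,1,1
2,2,3,2,0,0
2,0,3,2,1,0
2,2,1,3,1,2
1,2,2,3,2,3
[13] 2,2,1,2,0,2
2,0,3,2,1,1
0,2,2,3,0,0
3,2,0,3,1,0
2,2,2,3,1,2
1,2,2,3,2,3
[14] 2,2,1,2,0,2
2,1,3,2,1,1
0,2,2,3,0,0
3,2,0,3,1,0
2,2,2,3,1,2
1,2,2,3,2,3
[15] 2,2,1,2,0,2
2,2,3,2,1,1
0,2,2,3,0,0
3,2,0,3,1,0
2,2,2,3,1,2
1,2,2,3,2,3
[16] 2,2,1,2,0,2
2,3,3,2,1,1
0,2,2,3,0,0
3,2,0,3,1,0
2,2,2,3,1,2
1,2,2,3,2,3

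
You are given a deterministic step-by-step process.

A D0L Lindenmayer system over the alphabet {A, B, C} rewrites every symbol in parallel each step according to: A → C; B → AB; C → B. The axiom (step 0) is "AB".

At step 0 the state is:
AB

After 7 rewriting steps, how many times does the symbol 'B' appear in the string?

13

[0] AB
[1] CAB
[2] BCAB
[3] ABBCAB
[4] CABABBCAB
[5] BCABCABABBCAB
[6] ABBCABBCABCABABBCAB
[7] CABABBCABABBCABBCABCABABBCAB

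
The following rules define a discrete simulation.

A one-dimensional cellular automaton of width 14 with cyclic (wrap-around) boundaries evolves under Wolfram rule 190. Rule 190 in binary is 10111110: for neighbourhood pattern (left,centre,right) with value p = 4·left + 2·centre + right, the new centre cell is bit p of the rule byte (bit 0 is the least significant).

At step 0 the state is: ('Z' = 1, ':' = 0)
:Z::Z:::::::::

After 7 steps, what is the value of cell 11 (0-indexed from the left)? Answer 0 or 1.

1

k=0  :Z::Z:::::::::
k=1  ZZZZZZ::::::::
k=2  ZZZZZ:Z::::::Z
k=3  ZZZZ:ZZZ::::ZZ
k=4  ZZZ:ZZZ:Z::ZZZ
k=5  ZZ:ZZZ:ZZZZZZZ
k=6  Z:ZZZ:ZZZZZZZZ
k=7  :ZZZ:ZZZZZZZZZ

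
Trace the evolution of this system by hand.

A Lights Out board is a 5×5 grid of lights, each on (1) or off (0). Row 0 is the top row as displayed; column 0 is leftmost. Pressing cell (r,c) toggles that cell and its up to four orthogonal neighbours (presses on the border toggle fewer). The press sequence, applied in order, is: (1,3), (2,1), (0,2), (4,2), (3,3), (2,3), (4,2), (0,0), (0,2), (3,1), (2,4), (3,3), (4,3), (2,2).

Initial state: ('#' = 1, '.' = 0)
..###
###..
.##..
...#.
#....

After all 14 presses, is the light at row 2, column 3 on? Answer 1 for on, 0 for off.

k=0  ..###
###..
.##..
...#.
#....
k=1  ..#.#
##.##
.###.
...#.
#....
k=2  ..#.#
#..##
#..#.
.#.#.
#....
k=3  .#.##
#.###
#..#.
.#.#.
#....
k=4  .#.##
#.###
#..#.
.###.
####.
k=5  .#.##
#.###
#....
.#..#
###..
k=6  .#.##
#.#.#
#.###
.#.##
###..
k=7  .#.##
#.#.#
#.###
.####
#..#.
k=8  #..##
..#.#
#.###
.####
#..#.
k=9  ###.#
....#
#.###
.####
#..#.
k=10  ###.#
....#
#####
#..##
##.#.
k=11  ###.#
.....
###..
#..#.
##.#.
k=12  ###.#
.....
####.
#.#.#
##...
k=13  ###.#
.....
####.
#.###
#####
k=14  ###.#
..#..
#....
#..##
#####

0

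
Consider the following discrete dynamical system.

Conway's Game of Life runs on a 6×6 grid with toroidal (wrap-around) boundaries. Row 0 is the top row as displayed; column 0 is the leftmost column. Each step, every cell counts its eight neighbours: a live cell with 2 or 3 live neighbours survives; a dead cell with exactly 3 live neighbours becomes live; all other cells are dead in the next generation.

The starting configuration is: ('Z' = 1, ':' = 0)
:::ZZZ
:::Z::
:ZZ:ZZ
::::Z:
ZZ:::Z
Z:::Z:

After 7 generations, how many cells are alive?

4

0) :::ZZZ
:::Z::
:ZZ:ZZ
::::Z:
ZZ:::Z
Z:::Z:
1) :::Z:Z
Z:::::
::Z:ZZ
::ZZZ:
ZZ::Z:
:Z:Z::
2) Z:Z:Z:
Z::Z::
:ZZ:ZZ
Z:Z:::
ZZ::ZZ
:Z:Z:Z
3) Z:Z:Z:
Z:::::
::Z:ZZ
::Z:::
:::ZZ:
:::Z::
4) :Z:Z:Z
Z:::Z:
:Z:Z:Z
::Z::Z
::ZZZ:
::Z::Z
5) :ZZZ:Z
:Z:Z::
:ZZZ:Z
ZZ:::Z
:ZZ:ZZ
ZZ:::Z
6) :::Z:Z
::::::
:::Z:Z
::::::
::Z:Z:
::::::
7) ::::::
::::::
::::::
:::ZZ:
::::::
:::ZZ:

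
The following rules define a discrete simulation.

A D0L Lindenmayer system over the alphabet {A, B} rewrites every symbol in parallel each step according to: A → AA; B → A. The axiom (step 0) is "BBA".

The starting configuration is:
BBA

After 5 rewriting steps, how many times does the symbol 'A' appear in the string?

64

0) BBA
1) AAAA
2) AAAAAAAA
3) AAAAAAAAAAAAAAAA
4) AAAAAAAAAAAAAAAAAAAAAAAAAAAAAAAA
5) AAAAAAAAAAAAAAAAAAAAAAAAAAAAAAAAAAAAAAAAAAAAAAAAAAAAAAAAAAAAAAAA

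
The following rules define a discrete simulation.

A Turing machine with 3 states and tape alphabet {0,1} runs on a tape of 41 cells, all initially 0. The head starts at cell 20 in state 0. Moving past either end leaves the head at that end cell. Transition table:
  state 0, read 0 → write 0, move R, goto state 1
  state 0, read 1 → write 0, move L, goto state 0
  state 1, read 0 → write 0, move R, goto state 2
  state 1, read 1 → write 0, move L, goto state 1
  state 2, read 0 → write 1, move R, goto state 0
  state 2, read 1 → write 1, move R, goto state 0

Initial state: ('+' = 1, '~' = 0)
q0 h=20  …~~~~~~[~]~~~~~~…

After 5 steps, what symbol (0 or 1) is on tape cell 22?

1

t=0: q0 h=20  …~~~~~~[~]~~~~~~…
t=1: q1 h=21  …~~~~~~[~]~~~~~~…
t=2: q2 h=22  …~~~~~~[~]~~~~~~…
t=3: q0 h=23  …~~~~~+[~]~~~~~~…
t=4: q1 h=24  …~~~~+~[~]~~~~~~…
t=5: q2 h=25  …~~~+~~[~]~~~~~~…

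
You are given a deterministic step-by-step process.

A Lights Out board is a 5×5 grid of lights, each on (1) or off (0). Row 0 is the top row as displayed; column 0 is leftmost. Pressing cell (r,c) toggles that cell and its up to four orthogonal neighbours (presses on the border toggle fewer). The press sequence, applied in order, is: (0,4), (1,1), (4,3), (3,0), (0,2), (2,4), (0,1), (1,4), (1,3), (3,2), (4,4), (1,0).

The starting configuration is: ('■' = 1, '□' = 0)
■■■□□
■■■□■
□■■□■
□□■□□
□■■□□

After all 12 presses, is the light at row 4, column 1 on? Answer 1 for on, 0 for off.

[0] ■■■□□
■■■□■
□■■□■
□□■□□
□■■□□
[1] ■■■■■
■■■□□
□■■□■
□□■□□
□■■□□
[2] ■□■■■
□□□□□
□□■□■
□□■□□
□■■□□
[3] ■□■■■
□□□□□
□□■□■
□□■■□
□■□■■
[4] ■□■■■
□□□□□
■□■□■
■■■■□
■■□■■
[5] ■■□□■
□□■□□
■□■□■
■■■■□
■■□■■
[6] ■■□□■
□□■□■
■□■■□
■■■■■
■■□■■
[7] □□■□■
□■■□■
■□■■□
■■■■■
■■□■■
[8] □□■□□
□■■■□
■□■■■
■■■■■
■■□■■
[9] □□■■□
□■□□■
■□■□■
■■■■■
■■□■■
[10] □□■■□
□■□□■
■□□□■
■□□□■
■■■■■
[11] □□■■□
□■□□■
■□□□■
■□□□□
■■■□□
[12] ■□■■□
■□□□■
□□□□■
■□□□□
■■■□□

1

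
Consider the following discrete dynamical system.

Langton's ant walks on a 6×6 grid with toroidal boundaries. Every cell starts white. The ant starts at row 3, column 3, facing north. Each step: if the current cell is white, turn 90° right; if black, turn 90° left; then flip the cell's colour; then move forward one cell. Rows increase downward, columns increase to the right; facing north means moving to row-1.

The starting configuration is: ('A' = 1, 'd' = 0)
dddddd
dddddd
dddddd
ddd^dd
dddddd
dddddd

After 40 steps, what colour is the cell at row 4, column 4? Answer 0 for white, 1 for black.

1

k=0  dddddd
dddddd
dddddd
ddd^dd
dddddd
dddddd
k=1  dddddd
dddddd
dddddd
dddA>d
dddddd
dddddd
k=2  dddddd
dddddd
dddddd
dddAAd
ddddvd
dddddd
k=3  dddddd
dddddd
dddddd
dddAAd
ddd<Ad
dddddd
k=4  dddddd
dddddd
dddddd
ddd^Ad
dddAAd
dddddd
k=5  dddddd
dddddd
dddddd
dd<dAd
dddAAd
dddddd
k=6  dddddd
dddddd
dd^ddd
ddAdAd
dddAAd
dddddd
k=7  dddddd
dddddd
ddA>dd
ddAdAd
dddAAd
dddddd
k=8  dddddd
dddddd
ddAAdd
ddAvAd
dddAAd
dddddd
k=9  dddddd
dddddd
ddAAdd
dd<AAd
dddAAd
dddddd
k=10  dddddd
dddddd
ddAAdd
dddAAd
ddvAAd
dddddd
k=11  dddddd
dddddd
ddAAdd
dddAAd
d<AAAd
dddddd
k=12  dddddd
dddddd
ddAAdd
d^dAAd
dAAAAd
dddddd
k=13  dddddd
dddddd
ddAAdd
dA>AAd
dAAAAd
dddddd
k=14  dddddd
dddddd
ddAAdd
dAAAAd
dAvAAd
dddddd
k=15  dddddd
dddddd
ddAAdd
dAAAAd
dAd>Ad
dddddd
k=16  dddddd
dddddd
ddAAdd
dAA^Ad
dAddAd
dddddd
k=17  dddddd
dddddd
ddAAdd
dA<dAd
dAddAd
dddddd
k=18  dddddd
dddddd
ddAAdd
dAddAd
dAvdAd
dddddd
k=19  dddddd
dddddd
ddAAdd
dAddAd
d<AdAd
dddddd
k=20  dddddd
dddddd
ddAAdd
dAddAd
ddAdAd
dvdddd
k=21  dddddd
dddddd
ddAAdd
dAddAd
ddAdAd
<Adddd
k=22  dddddd
dddddd
ddAAdd
dAddAd
^dAdAd
AAdddd
k=23  dddddd
dddddd
ddAAdd
dAddAd
A>AdAd
AAdddd
k=24  dddddd
dddddd
ddAAdd
dAddAd
AAAdAd
Avdddd
k=25  dddddd
dddddd
ddAAdd
dAddAd
AAAdAd
Ad>ddd
k=26  ddvddd
dddddd
ddAAdd
dAddAd
AAAdAd
AdAddd
k=27  d<Addd
dddddd
ddAAdd
dAddAd
AAAdAd
AdAddd
k=28  dAAddd
dddddd
ddAAdd
dAddAd
AAAdAd
A^Addd
k=29  dAAddd
dddddd
ddAAdd
dAddAd
AAAdAd
AA>ddd
k=30  dAAddd
dddddd
ddAAdd
dAddAd
AA^dAd
AAdddd
k=31  dAAddd
dddddd
ddAAdd
dAddAd
A<ddAd
AAdddd
k=32  dAAddd
dddddd
ddAAdd
dAddAd
AdddAd
Avdddd
k=33  dAAddd
dddddd
ddAAdd
dAddAd
AdddAd
Ad>ddd
k=34  dAvddd
dddddd
ddAAdd
dAddAd
AdddAd
AdAddd
k=35  dAd>dd
dddddd
ddAAdd
dAddAd
AdddAd
AdAddd
k=36  dAdAdd
dddvdd
ddAAdd
dAddAd
AdddAd
AdAddd
k=37  dAdAdd
dd<Add
ddAAdd
dAddAd
AdddAd
AdAddd
k=38  dA^Add
ddAAdd
ddAAdd
dAddAd
AdddAd
AdAddd
k=39  dAA>dd
ddAAdd
ddAAdd
dAddAd
AdddAd
AdAddd
k=40  dAAddd
ddAAdd
ddAAdd
dAddAd
AdddAd
AdA^dd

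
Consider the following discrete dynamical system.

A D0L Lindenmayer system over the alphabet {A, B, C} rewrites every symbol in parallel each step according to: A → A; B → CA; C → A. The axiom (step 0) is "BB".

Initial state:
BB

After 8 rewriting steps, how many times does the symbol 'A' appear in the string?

4

k=0  BB
k=1  CACA
k=2  AAAA
k=3  AAAA
k=4  AAAA
k=5  AAAA
k=6  AAAA
k=7  AAAA
k=8  AAAA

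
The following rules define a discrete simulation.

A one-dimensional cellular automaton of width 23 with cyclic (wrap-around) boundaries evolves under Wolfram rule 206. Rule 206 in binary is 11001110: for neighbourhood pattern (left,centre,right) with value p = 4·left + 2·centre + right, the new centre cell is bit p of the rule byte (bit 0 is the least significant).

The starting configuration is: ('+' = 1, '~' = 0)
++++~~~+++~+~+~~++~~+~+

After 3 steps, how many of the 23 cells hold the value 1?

0) ++++~~~+++~+~+~~++~~+~+
1) ++++~~++++~+~+~+++~++~+
2) ++++~+++++~+~+~+++~++~+
3) ++++~+++++~+~+~+++~++~+

17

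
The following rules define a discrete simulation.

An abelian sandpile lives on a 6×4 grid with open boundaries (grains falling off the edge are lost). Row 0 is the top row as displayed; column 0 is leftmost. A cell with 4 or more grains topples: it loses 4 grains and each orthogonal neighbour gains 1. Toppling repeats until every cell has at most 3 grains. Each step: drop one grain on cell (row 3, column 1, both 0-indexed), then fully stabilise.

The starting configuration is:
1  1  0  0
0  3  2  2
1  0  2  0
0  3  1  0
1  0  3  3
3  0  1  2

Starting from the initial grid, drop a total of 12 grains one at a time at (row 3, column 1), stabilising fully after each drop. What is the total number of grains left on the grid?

[0] 1  1  0  0
0  3  2  2
1  0  2  0
0  3  1  0
1  0  3  3
3  0  1  2
[1] 1  1  0  0
0  3  2  2
1  1  2  0
1  0  2  0
1  1  3  3
3  0  1  2
[2] 1  1  0  0
0  3  2  2
1  1  2  0
1  1  2  0
1  1  3  3
3  0  1  2
[3] 1  1  0  0
0  3  2  2
1  1  2  0
1  2  2  0
1  1  3  3
3  0  1  2
[4] 1  1  0  0
0  3  2  2
1  1  2  0
1  3  2  0
1  1  3  3
3  0  1  2
[5] 1  1  0  0
0  3  2  2
1  2  2  0
2  0  3  0
1  2  3  3
3  0  1  2
[6] 1  1  0  0
0  3  2  2
1  2  2  0
2  1  3  0
1  2  3  3
3  0  1  2
[7] 1  1  0  0
0  3  2  2
1  2  2  0
2  2  3  0
1  2  3  3
3  0  1  2
[8] 1  1  0  0
0  3  2  2
1  2  2  0
2  3  3  0
1  2  3  3
3  0  1  2
[9] 1  1  0  0
0  3  2  2
1  3  3  0
3  2  1  2
2  0  2  0
3  1  2  3
[10] 1  1  0  0
0  3  2  2
1  3  3  0
3  3  1  2
2  0  2  0
3  1  2  3
[11] 1  2  1  0
1  1  0  3
3  2  1  1
0  2  3  2
3  1  2  0
3  1  2  3
[12] 1  2  1  0
1  1  0  3
3  2  1  1
0  3  3  2
3  1  2  0
3  1  2  3

39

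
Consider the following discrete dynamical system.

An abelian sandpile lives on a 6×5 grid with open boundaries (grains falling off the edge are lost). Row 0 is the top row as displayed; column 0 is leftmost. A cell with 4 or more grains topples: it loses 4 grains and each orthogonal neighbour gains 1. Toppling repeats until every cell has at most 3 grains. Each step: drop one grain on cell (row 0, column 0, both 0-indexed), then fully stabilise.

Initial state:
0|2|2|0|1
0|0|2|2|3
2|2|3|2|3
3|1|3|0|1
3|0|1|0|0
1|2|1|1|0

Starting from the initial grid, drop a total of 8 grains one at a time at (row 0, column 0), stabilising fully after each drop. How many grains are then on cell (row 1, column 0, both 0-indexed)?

2

step 0: 0|2|2|0|1
0|0|2|2|3
2|2|3|2|3
3|1|3|0|1
3|0|1|0|0
1|2|1|1|0
step 1: 1|2|2|0|1
0|0|2|2|3
2|2|3|2|3
3|1|3|0|1
3|0|1|0|0
1|2|1|1|0
step 2: 2|2|2|0|1
0|0|2|2|3
2|2|3|2|3
3|1|3|0|1
3|0|1|0|0
1|2|1|1|0
step 3: 3|2|2|0|1
0|0|2|2|3
2|2|3|2|3
3|1|3|0|1
3|0|1|0|0
1|2|1|1|0
step 4: 0|3|2|0|1
1|0|2|2|3
2|2|3|2|3
3|1|3|0|1
3|0|1|0|0
1|2|1|1|0
step 5: 1|3|2|0|1
1|0|2|2|3
2|2|3|2|3
3|1|3|0|1
3|0|1|0|0
1|2|1|1|0
step 6: 2|3|2|0|1
1|0|2|2|3
2|2|3|2|3
3|1|3|0|1
3|0|1|0|0
1|2|1|1|0
step 7: 3|3|2|0|1
1|0|2|2|3
2|2|3|2|3
3|1|3|0|1
3|0|1|0|0
1|2|1|1|0
step 8: 1|0|3|0|1
2|1|2|2|3
2|2|3|2|3
3|1|3|0|1
3|0|1|0|0
1|2|1|1|0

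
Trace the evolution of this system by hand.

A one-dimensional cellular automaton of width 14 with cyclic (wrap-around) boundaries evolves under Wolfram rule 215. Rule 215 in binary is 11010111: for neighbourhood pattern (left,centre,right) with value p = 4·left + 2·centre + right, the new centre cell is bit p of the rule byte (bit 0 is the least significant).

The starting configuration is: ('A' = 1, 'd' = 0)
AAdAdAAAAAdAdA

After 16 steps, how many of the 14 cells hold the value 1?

0) AAdAdAAAAAdAdA
1) AAdAddAAAAdAdd
2) dAdAAAdAAAdAAA
3) dAddAAddAAddAA
4) dAAAdAAAdAAAdA
5) ddAAddAAddAAdA
6) AAdAAAdAAAdAdA
7) AAddAAddAAdAdd
8) dAAAdAAAdAdAAA
9) ddAAddAAdAddAA
10) AAdAAAdAdAAAdA
11) AAddAAdAddAAdd
12) dAAAdAdAAAdAAA
13) ddAAdAddAAddAA
14) AAdAdAAAdAAAdA
15) AAdAddAAddAAdd
16) dAdAAAdAAAdAAA

10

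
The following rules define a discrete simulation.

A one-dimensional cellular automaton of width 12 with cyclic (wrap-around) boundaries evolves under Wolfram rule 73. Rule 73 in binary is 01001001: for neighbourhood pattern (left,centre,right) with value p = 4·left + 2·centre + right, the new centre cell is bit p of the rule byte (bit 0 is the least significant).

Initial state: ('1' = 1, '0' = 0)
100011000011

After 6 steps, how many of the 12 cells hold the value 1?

6

[0] 100011000011
[1] 101011011010
[2] 000011011000
[3] 111011011011
[4] 001011011010
[5] 100011011000
[6] 001011011010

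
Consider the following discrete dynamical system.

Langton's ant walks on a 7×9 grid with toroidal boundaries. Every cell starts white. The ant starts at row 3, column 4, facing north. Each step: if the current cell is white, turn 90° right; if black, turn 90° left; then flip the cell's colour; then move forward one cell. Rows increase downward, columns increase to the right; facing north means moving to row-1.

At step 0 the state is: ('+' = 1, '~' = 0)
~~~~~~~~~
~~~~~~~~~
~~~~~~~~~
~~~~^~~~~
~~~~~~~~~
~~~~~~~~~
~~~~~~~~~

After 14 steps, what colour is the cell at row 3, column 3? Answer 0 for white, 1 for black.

1

gen 0: ~~~~~~~~~
~~~~~~~~~
~~~~~~~~~
~~~~^~~~~
~~~~~~~~~
~~~~~~~~~
~~~~~~~~~
gen 1: ~~~~~~~~~
~~~~~~~~~
~~~~~~~~~
~~~~+>~~~
~~~~~~~~~
~~~~~~~~~
~~~~~~~~~
gen 2: ~~~~~~~~~
~~~~~~~~~
~~~~~~~~~
~~~~++~~~
~~~~~v~~~
~~~~~~~~~
~~~~~~~~~
gen 3: ~~~~~~~~~
~~~~~~~~~
~~~~~~~~~
~~~~++~~~
~~~~<+~~~
~~~~~~~~~
~~~~~~~~~
gen 4: ~~~~~~~~~
~~~~~~~~~
~~~~~~~~~
~~~~^+~~~
~~~~++~~~
~~~~~~~~~
~~~~~~~~~
gen 5: ~~~~~~~~~
~~~~~~~~~
~~~~~~~~~
~~~<~+~~~
~~~~++~~~
~~~~~~~~~
~~~~~~~~~
gen 6: ~~~~~~~~~
~~~~~~~~~
~~~^~~~~~
~~~+~+~~~
~~~~++~~~
~~~~~~~~~
~~~~~~~~~
gen 7: ~~~~~~~~~
~~~~~~~~~
~~~+>~~~~
~~~+~+~~~
~~~~++~~~
~~~~~~~~~
~~~~~~~~~
gen 8: ~~~~~~~~~
~~~~~~~~~
~~~++~~~~
~~~+v+~~~
~~~~++~~~
~~~~~~~~~
~~~~~~~~~
gen 9: ~~~~~~~~~
~~~~~~~~~
~~~++~~~~
~~~<++~~~
~~~~++~~~
~~~~~~~~~
~~~~~~~~~
gen 10: ~~~~~~~~~
~~~~~~~~~
~~~++~~~~
~~~~++~~~
~~~v++~~~
~~~~~~~~~
~~~~~~~~~
gen 11: ~~~~~~~~~
~~~~~~~~~
~~~++~~~~
~~~~++~~~
~~<+++~~~
~~~~~~~~~
~~~~~~~~~
gen 12: ~~~~~~~~~
~~~~~~~~~
~~~++~~~~
~~^~++~~~
~~++++~~~
~~~~~~~~~
~~~~~~~~~
gen 13: ~~~~~~~~~
~~~~~~~~~
~~~++~~~~
~~+>++~~~
~~++++~~~
~~~~~~~~~
~~~~~~~~~
gen 14: ~~~~~~~~~
~~~~~~~~~
~~~++~~~~
~~++++~~~
~~+v++~~~
~~~~~~~~~
~~~~~~~~~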